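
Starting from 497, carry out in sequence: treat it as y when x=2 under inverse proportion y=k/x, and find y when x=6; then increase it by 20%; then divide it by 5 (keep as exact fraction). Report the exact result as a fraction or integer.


Start with 497.
Step 1: Inverse prop: k = (497)*2; new y = k/6 = 497*2/6 = 497/3
Step 2: Increase by 20%: 497/3 * 120/100 = 994/5
Step 3: Divide by 5: 994/5 / 5 = 994/25
Final result = 994/25

994/25


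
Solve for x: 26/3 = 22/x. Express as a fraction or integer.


Setting up: 26/3 = 22/x
Cross multiply: 26 * x = 3 * 22
26x = 66
x = 66/26
x = 33/13

33/13


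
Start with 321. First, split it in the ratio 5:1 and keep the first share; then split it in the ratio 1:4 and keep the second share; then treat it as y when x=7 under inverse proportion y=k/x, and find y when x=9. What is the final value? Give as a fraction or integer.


Start with 321.
Step 1: Split 5:1, first share = 321 * 5/6 = 535/2
Step 2: Split 1:4, second share = 535/2 * 4/5 = 214
Step 3: Inverse prop: k = (214)*7; new y = k/9 = 214*7/9 = 1498/9
Final result = 1498/9

1498/9


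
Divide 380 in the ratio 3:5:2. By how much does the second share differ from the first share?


Total parts = 3 + 5 + 2 = 10
Value per part = 380 / 10 = 38
Shares: 3*38=114, 5*38=190, 2*38=76
Second share = 190, first share = 114
Difference = |190 - 114| = 76

76


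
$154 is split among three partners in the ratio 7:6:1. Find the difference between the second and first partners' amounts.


Total parts = 7 + 6 + 1 = 14
Value per part = 154 / 14 = 11
Shares: 7*11=77, 6*11=66, 1*11=11
Second share = 66, first share = 77
Difference = |66 - 77| = 11

11


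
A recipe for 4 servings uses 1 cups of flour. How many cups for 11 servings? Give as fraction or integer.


Original: 1 cups for 4 servings
Target servings = 11
Scaling factor = 11/4
New amount = 1 * 11/4
= 11/4
= 11/4 cups

11/4


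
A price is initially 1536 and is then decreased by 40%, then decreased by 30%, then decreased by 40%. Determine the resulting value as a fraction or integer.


Start: 1536
Step 1: decrease by 40% => multiply by 60/100
  1536 * 60/100 = 4608/5
Step 2: decrease by 30% => multiply by 70/100
  4608/5 * 70/100 = 16128/25
Step 3: decrease by 40% => multiply by 60/100
  16128/25 * 60/100 = 48384/125
Final value = 48384/125

48384/125


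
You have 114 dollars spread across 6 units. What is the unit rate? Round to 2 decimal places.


Total dollars = 114
Number of units = 6
Unit rate = 114 / 6
= 19 dollars per unit

19


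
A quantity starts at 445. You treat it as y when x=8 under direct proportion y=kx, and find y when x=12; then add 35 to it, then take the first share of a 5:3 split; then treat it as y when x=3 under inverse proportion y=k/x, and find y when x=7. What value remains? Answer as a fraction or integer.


Start with 445.
Step 1: Direct prop: k = (445)/8; new y = k*12 = 445*12/8 = 1335/2
Step 2: Add 35: 1335/2+35=1405/2; split 5:3 first = 1405/2*5/8 = 7025/16
Step 3: Inverse prop: k = (7025/16)*3; new y = k/7 = 7025/16*3/7 = 21075/112
Final result = 21075/112

21075/112


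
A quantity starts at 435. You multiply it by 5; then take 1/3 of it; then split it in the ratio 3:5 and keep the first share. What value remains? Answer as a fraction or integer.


Start with 435.
Step 1: Multiply by 5: 435 * 5 = 2175
Step 2: Take 1/3: 2175 * 1/3 = 725
Step 3: Split 3:5, first share = 725 * 3/8 = 2175/8
Final result = 2175/8

2175/8


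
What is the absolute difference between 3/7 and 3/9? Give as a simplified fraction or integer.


Simplify: 3/7 = 3/7 and 3/9 = 1/3
Find common denominator: LCD = 21
Convert: 9/21 and 7/21
Difference = |9 - 7|/21 = 2/21
Simplified = 2/21

2/21


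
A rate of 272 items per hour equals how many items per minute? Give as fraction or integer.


Converting from per hour to per minute
Rate = 272 items per hour
Divide by 60: 272/60
= 68/15 items per minute

68/15


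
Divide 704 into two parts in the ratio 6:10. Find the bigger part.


Total parts = 6 + 10 = 16
Value per part = 704 / 16 = 44
First share = 6 * 44 = 264
Second share = 10 * 44 = 440
Larger share = 440

440


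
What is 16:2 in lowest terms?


Find GCD(16, 2)
GCD = 2
Divide both by 2: 16/2 = 8, 2/2 = 1
Simplified ratio = 8:1

8:1


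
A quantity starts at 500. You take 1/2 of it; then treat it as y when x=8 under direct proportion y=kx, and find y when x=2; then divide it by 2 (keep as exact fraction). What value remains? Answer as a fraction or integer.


Start with 500.
Step 1: Take 1/2: 500 * 1/2 = 250
Step 2: Direct prop: k = (250)/8; new y = k*2 = 250*2/8 = 125/2
Step 3: Divide by 2: 125/2 / 2 = 125/4
Final result = 125/4

125/4


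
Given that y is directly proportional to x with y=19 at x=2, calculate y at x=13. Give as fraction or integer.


Direct proportion: y = kx
Find k: k = 19/2 = 19/2
Compute y at x=13: y = 19/2 * 13
y = 247/2

247/2


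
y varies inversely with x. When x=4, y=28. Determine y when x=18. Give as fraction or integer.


Inverse proportion: y = k/x
Find k: k = 4 * 28 = 112
Compute y at x=18: y = 112/18
y = 56/9

56/9


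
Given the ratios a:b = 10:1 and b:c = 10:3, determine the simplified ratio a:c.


Given a:b = 10:1 and b:c = 10:3
Make b consistent. Multiply first ratio by 10: a:b = 100:10
Multiply second ratio by 1: b:c = 10:3
Now b = 10 in both, so a:b:c = 100:10:3
Therefore a:c = 100:3
Simplify by GCD: a:c = 100:3

100:3


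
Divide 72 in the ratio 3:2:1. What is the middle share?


Ratio = 3:2:1
Total parts = 3 + 2 + 1 = 6
Value per part = 72 / 6 = 12
First share = 3 * 12 = 36
Middle share = 2 * 12 = 24
Third share = 1 * 12 = 12

24


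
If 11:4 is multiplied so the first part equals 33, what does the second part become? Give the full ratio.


Original ratio: 11:4
First term target: 33
Scale factor = 33 / 11 = 3
Multiply second term: 4 * 3 = 12
Equivalent ratio = 33:12

33:12


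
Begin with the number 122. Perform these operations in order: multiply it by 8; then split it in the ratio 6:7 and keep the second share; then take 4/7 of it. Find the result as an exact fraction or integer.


Start with 122.
Step 1: Multiply by 8: 122 * 8 = 976
Step 2: Split 6:7, second share = 976 * 7/13 = 6832/13
Step 3: Take 4/7: 6832/13 * 4/7 = 3904/13
Final result = 3904/13

3904/13


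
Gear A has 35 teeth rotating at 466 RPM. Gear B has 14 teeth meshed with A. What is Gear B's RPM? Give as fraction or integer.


Gear ratio: teeth_A * RPM_A = teeth_B * RPM_B
35 * 466 = 14 * RPM_B
16310 = 14 * RPM_B
RPM_B = 16310 / 14
RPM_B = 1165

1165


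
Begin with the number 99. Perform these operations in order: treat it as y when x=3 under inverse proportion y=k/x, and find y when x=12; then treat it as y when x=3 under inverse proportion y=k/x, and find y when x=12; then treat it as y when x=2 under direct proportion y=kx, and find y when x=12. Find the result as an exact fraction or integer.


Start with 99.
Step 1: Inverse prop: k = (99)*3; new y = k/12 = 99*3/12 = 99/4
Step 2: Inverse prop: k = (99/4)*3; new y = k/12 = 99/4*3/12 = 99/16
Step 3: Direct prop: k = (99/16)/2; new y = k*12 = 99/16*12/2 = 297/8
Final result = 297/8

297/8


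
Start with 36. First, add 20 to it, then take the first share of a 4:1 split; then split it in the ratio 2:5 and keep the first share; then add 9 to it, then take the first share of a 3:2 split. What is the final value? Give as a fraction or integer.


Start with 36.
Step 1: Add 20: 36+20=56; split 4:1 first = 56*4/5 = 224/5
Step 2: Split 2:5, first share = 224/5 * 2/7 = 64/5
Step 3: Add 9: 64/5+9=109/5; split 3:2 first = 109/5*3/5 = 327/25
Final result = 327/25

327/25


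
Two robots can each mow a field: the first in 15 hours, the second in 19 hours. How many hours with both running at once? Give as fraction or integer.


Rate of A = 1/15 job per hour
Rate of B = 1/19 job per hour
Combined rate = 1/15 + 1/19
Find common denominator: (19 + 15)/(15*19) = 34/285
Combined rate = 34/285 job per hour
Time together = 1 / (34/285) = 285/34 hours

285/34


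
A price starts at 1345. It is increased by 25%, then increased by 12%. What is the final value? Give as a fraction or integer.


Start: 1345
Step 1: increase by 25% => multiply by 125/100
  1345 * 125/100 = 6725/4
Step 2: increase by 12% => multiply by 112/100
  6725/4 * 112/100 = 1883
Final value = 1883

1883


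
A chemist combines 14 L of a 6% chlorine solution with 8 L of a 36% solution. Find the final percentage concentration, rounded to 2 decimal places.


Solute in mixture 1 = 6% of 14 L = 14*6/100 = 21/25 L
Solute in mixture 2 = 36% of 8 L = 8*36/100 = 72/25 L
Total solute = 21/25 + 72/25 = 93/25 L
Total volume = 14 + 8 = 22 L
Final concentration = 93/25/22 * 100 = 16.91%

16.91


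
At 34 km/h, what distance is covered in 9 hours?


Using distance = speed * time
Speed = 34 km/h
Time = 9 hours
Distance = 34 * 9
= 306 km

306


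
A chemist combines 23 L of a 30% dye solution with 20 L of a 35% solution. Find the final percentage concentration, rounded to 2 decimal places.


Solute in mixture 1 = 30% of 23 L = 23*30/100 = 69/10 L
Solute in mixture 2 = 35% of 20 L = 20*35/100 = 7 L
Total solute = 69/10 + 7 = 139/10 L
Total volume = 23 + 20 = 43 L
Final concentration = 139/10/43 * 100 = 32.33%

32.33


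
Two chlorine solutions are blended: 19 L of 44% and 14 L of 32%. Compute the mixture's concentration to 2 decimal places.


Solute in mixture 1 = 44% of 19 L = 19*44/100 = 209/25 L
Solute in mixture 2 = 32% of 14 L = 14*32/100 = 112/25 L
Total solute = 209/25 + 112/25 = 321/25 L
Total volume = 19 + 14 = 33 L
Final concentration = 321/25/33 * 100 = 38.91%

38.91


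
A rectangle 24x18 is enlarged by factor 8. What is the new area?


Original dimensions: 24 x 18
Enlargement factor = 8
New width = 24 * 8 = 192
New height = 18 * 8 = 144
New area = 192 * 144 = 27648

27648


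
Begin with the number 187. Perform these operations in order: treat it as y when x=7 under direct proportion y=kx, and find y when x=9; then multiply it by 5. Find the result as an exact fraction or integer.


Start with 187.
Step 1: Direct prop: k = (187)/7; new y = k*9 = 187*9/7 = 1683/7
Step 2: Multiply by 5: 1683/7 * 5 = 8415/7
Final result = 8415/7

8415/7


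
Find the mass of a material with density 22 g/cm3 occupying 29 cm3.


Using mass = density * volume
Density = 22 g/cm3
Volume = 29 cm3
Mass = 22 * 29
= 638 g

638


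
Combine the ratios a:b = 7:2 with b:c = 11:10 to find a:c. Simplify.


Given a:b = 7:2 and b:c = 11:10
Make b consistent. Multiply first ratio by 11: a:b = 77:22
Multiply second ratio by 2: b:c = 22:20
Now b = 22 in both, so a:b:c = 77:22:20
Therefore a:c = 77:20
Simplify by GCD: a:c = 77:20

77:20


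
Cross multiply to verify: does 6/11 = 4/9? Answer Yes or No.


Cross multiply to check 6/11 = 4/9
Left cross product: 6 * 9 = 54
Right cross product: 11 * 4 = 44
54 != 44
Not equal, so proportions differ => No

No


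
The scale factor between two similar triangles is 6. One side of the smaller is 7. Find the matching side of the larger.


Similar triangles have proportional sides
Scale factor = 6
Smaller side = 7
Corresponding larger side = 7 * 6
= 42

42


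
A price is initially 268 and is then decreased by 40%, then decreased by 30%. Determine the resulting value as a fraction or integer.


Start: 268
Step 1: decrease by 40% => multiply by 60/100
  268 * 60/100 = 804/5
Step 2: decrease by 30% => multiply by 70/100
  804/5 * 70/100 = 2814/25
Final value = 2814/25

2814/25


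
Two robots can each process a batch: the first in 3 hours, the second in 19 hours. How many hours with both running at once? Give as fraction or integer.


Rate of A = 1/3 job per hour
Rate of B = 1/19 job per hour
Combined rate = 1/3 + 1/19
Find common denominator: (19 + 3)/(3*19) = 22/57
Combined rate = 22/57 job per hour
Time together = 1 / (22/57) = 57/22 hours

57/22


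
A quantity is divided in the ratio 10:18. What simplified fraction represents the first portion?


Total parts = 10 + 18 = 28
First part fraction = 10/28
Simplify: 10/28 = 5/14

5/14


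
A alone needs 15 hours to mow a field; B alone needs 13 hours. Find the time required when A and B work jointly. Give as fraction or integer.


Rate of A = 1/15 job per hour
Rate of B = 1/13 job per hour
Combined rate = 1/15 + 1/13
Find common denominator: (13 + 15)/(15*13) = 28/195
Combined rate = 28/195 job per hour
Time together = 1 / (28/195) = 195/28 hours

195/28


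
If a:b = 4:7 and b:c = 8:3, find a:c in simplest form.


Given a:b = 4:7 and b:c = 8:3
Make b consistent. Multiply first ratio by 8: a:b = 32:56
Multiply second ratio by 7: b:c = 56:21
Now b = 56 in both, so a:b:c = 32:56:21
Therefore a:c = 32:21
Simplify by GCD: a:c = 32:21

32:21


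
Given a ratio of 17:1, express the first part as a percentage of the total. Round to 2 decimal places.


Total parts = 17 + 1 = 18
First part fraction = 17/18
Percentage = (17/18) * 100
= 0.944444 * 100
= 94.44%

94.44


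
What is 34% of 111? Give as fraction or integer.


Compute 34% of 111
Convert percentage: 34% = 34/100
Multiply: 111 * 34/100
= 3774/100
= 1887/50

1887/50


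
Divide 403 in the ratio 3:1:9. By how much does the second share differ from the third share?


Total parts = 3 + 1 + 9 = 13
Value per part = 403 / 13 = 31
Shares: 3*31=93, 1*31=31, 9*31=279
Second share = 31, third share = 279
Difference = |31 - 279| = 248

248


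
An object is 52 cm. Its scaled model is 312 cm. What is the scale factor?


Original length = 52 cm
Scaled length = 312 cm
Scale factor = 312 / 52
= 6

6


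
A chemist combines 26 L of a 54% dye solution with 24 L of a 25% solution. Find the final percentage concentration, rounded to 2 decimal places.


Solute in mixture 1 = 54% of 26 L = 26*54/100 = 351/25 L
Solute in mixture 2 = 25% of 24 L = 24*25/100 = 6 L
Total solute = 351/25 + 6 = 501/25 L
Total volume = 26 + 24 = 50 L
Final concentration = 501/25/50 * 100 = 40.08%

40.08


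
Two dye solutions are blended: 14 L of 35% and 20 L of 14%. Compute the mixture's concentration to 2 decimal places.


Solute in mixture 1 = 35% of 14 L = 14*35/100 = 49/10 L
Solute in mixture 2 = 14% of 20 L = 20*14/100 = 14/5 L
Total solute = 49/10 + 14/5 = 77/10 L
Total volume = 14 + 20 = 34 L
Final concentration = 77/10/34 * 100 = 22.65%

22.65


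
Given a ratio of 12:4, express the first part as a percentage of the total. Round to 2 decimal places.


Total parts = 12 + 4 = 16
First part fraction = 12/16
Percentage = (12/16) * 100
= 0.75 * 100
= 75.00%

75.00


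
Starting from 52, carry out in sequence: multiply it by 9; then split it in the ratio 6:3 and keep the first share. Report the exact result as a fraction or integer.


Start with 52.
Step 1: Multiply by 9: 52 * 9 = 468
Step 2: Split 6:3, first share = 468 * 6/9 = 312
Final result = 312

312


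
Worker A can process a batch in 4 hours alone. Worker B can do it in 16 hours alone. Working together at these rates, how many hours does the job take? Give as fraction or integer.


Rate of A = 1/4 job per hour
Rate of B = 1/16 job per hour
Combined rate = 1/4 + 1/16
Find common denominator: (16 + 4)/(4*16) = 20/64
Combined rate = 5/16 job per hour
Time together = 1 / (5/16) = 16/5 hours

16/5


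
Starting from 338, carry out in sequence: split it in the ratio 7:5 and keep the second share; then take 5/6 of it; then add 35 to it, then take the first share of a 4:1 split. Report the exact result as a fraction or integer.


Start with 338.
Step 1: Split 7:5, second share = 338 * 5/12 = 845/6
Step 2: Take 5/6: 845/6 * 5/6 = 4225/36
Step 3: Add 35: 4225/36+35=5485/36; split 4:1 first = 5485/36*4/5 = 1097/9
Final result = 1097/9

1097/9


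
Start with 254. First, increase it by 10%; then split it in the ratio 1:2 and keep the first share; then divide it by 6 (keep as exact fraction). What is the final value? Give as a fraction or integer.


Start with 254.
Step 1: Increase by 10%: 254 * 110/100 = 1397/5
Step 2: Split 1:2, first share = 1397/5 * 1/3 = 1397/15
Step 3: Divide by 6: 1397/15 / 6 = 1397/90
Final result = 1397/90

1397/90


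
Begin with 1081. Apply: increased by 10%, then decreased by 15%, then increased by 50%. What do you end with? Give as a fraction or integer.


Start: 1081
Step 1: increase by 10% => multiply by 110/100
  1081 * 110/100 = 11891/10
Step 2: decrease by 15% => multiply by 85/100
  11891/10 * 85/100 = 202147/200
Step 3: increase by 50% => multiply by 150/100
  202147/200 * 150/100 = 606441/400
Final value = 606441/400

606441/400


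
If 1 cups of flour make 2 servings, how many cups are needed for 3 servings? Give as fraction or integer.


Original: 1 cups for 2 servings
Target servings = 3
Scaling factor = 3/2
New amount = 1 * 3/2
= 3/2
= 3/2 cups

3/2


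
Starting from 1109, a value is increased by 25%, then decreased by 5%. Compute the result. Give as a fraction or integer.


Start: 1109
Step 1: increase by 25% => multiply by 125/100
  1109 * 125/100 = 5545/4
Step 2: decrease by 5% => multiply by 95/100
  5545/4 * 95/100 = 21071/16
Final value = 21071/16

21071/16


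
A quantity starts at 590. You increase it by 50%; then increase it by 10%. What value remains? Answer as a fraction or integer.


Start with 590.
Step 1: Increase by 50%: 590 * 150/100 = 885
Step 2: Increase by 10%: 885 * 110/100 = 1947/2
Final result = 1947/2

1947/2


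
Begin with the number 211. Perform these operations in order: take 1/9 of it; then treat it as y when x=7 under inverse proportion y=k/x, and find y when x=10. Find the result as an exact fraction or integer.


Start with 211.
Step 1: Take 1/9: 211 * 1/9 = 211/9
Step 2: Inverse prop: k = (211/9)*7; new y = k/10 = 211/9*7/10 = 1477/90
Final result = 1477/90

1477/90


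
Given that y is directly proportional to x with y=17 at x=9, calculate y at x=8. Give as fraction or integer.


Direct proportion: y = kx
Find k: k = 17/9 = 17/9
Compute y at x=8: y = 17/9 * 8
y = 136/9

136/9


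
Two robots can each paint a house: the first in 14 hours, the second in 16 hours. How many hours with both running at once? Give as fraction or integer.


Rate of A = 1/14 job per hour
Rate of B = 1/16 job per hour
Combined rate = 1/14 + 1/16
Find common denominator: (16 + 14)/(14*16) = 30/224
Combined rate = 15/112 job per hour
Time together = 1 / (15/112) = 112/15 hours

112/15


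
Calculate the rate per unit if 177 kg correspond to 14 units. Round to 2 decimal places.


Total kg = 177
Number of units = 14
Unit rate = 177 / 14
= 12.64 kg per unit

12.64


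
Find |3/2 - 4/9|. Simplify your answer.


Simplify: 3/2 = 3/2 and 4/9 = 4/9
Find common denominator: LCD = 18
Convert: 27/18 and 8/18
Difference = |27 - 8|/18 = 19/18
Simplified = 19/18

19/18


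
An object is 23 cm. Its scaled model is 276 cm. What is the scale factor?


Original length = 23 cm
Scaled length = 276 cm
Scale factor = 276 / 23
= 12

12


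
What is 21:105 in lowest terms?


Find GCD(21, 105)
GCD = 21
Divide both by 21: 21/21 = 1, 105/21 = 5
Simplified ratio = 1:5

1:5


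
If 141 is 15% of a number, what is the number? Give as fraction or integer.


Given: 141 is 15% of the whole
Set up: 141 = 15/100 * whole
whole = 141 * 100 / 15
whole = 14100 / 15
whole = 940

940


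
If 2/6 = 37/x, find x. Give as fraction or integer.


Setting up: 2/6 = 37/x
Cross multiply: 2 * x = 6 * 37
2x = 222
x = 222/2
x = 111

111


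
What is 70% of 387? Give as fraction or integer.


Compute 70% of 387
Convert percentage: 70% = 70/100
Multiply: 387 * 70/100
= 27090/100
= 2709/10

2709/10


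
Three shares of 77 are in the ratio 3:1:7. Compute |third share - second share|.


Total parts = 3 + 1 + 7 = 11
Value per part = 77 / 11 = 7
Shares: 3*7=21, 1*7=7, 7*7=49
Third share = 49, second share = 7
Difference = |49 - 7| = 42

42


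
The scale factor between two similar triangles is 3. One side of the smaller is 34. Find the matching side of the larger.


Similar triangles have proportional sides
Scale factor = 3
Smaller side = 34
Corresponding larger side = 34 * 3
= 102

102


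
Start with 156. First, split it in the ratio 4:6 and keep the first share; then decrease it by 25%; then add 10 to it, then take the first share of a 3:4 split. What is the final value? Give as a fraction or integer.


Start with 156.
Step 1: Split 4:6, first share = 156 * 4/10 = 312/5
Step 2: Decrease by 25%: 312/5 * 75/100 = 234/5
Step 3: Add 10: 234/5+10=284/5; split 3:4 first = 284/5*3/7 = 852/35
Final result = 852/35

852/35


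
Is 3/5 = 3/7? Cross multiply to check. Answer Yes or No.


Cross multiply to check 3/5 = 3/7
Left cross product: 3 * 7 = 21
Right cross product: 5 * 3 = 15
21 != 15
Not equal, so proportions differ => No

No


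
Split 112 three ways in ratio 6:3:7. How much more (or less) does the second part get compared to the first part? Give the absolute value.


Total parts = 6 + 3 + 7 = 16
Value per part = 112 / 16 = 7
Shares: 6*7=42, 3*7=21, 7*7=49
Second share = 21, first share = 42
Difference = |21 - 42| = 21

21


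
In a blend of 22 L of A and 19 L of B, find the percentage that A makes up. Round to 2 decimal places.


Volume of A = 22 L
Volume of B = 19 L
Total volume = 22 + 19 = 41 L
Percentage of A = (22/41) * 100
= 53.66%

53.66


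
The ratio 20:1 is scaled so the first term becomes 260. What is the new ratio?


Original ratio: 20:1
First term target: 260
Scale factor = 260 / 20 = 13
Multiply second term: 1 * 13 = 13
Equivalent ratio = 260:13

260:13


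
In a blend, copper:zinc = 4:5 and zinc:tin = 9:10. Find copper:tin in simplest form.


Given a:b = 4:5 and b:c = 9:10
Make b consistent. Multiply first ratio by 9: a:b = 36:45
Multiply second ratio by 5: b:c = 45:50
Now b = 45 in both, so a:b:c = 36:45:50
Therefore a:c = 36:50
Simplify by GCD: a:c = 18:25

18:25


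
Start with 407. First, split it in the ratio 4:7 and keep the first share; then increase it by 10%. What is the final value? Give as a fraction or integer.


Start with 407.
Step 1: Split 4:7, first share = 407 * 4/11 = 148
Step 2: Increase by 10%: 148 * 110/100 = 814/5
Final result = 814/5

814/5


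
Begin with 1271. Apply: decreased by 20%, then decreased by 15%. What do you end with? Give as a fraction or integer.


Start: 1271
Step 1: decrease by 20% => multiply by 80/100
  1271 * 80/100 = 5084/5
Step 2: decrease by 15% => multiply by 85/100
  5084/5 * 85/100 = 21607/25
Final value = 21607/25

21607/25


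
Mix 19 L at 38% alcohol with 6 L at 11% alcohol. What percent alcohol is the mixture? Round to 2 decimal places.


Solute in mixture 1 = 38% of 19 L = 19*38/100 = 361/50 L
Solute in mixture 2 = 11% of 6 L = 6*11/100 = 33/50 L
Total solute = 361/50 + 33/50 = 197/25 L
Total volume = 19 + 6 = 25 L
Final concentration = 197/25/25 * 100 = 31.52%

31.52


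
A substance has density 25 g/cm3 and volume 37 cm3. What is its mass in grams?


Using mass = density * volume
Density = 25 g/cm3
Volume = 37 cm3
Mass = 25 * 37
= 925 g

925


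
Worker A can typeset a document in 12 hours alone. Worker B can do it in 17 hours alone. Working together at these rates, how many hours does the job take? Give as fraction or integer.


Rate of A = 1/12 job per hour
Rate of B = 1/17 job per hour
Combined rate = 1/12 + 1/17
Find common denominator: (17 + 12)/(12*17) = 29/204
Combined rate = 29/204 job per hour
Time together = 1 / (29/204) = 204/29 hours

204/29


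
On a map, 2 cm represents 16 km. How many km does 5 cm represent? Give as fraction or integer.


Map scale: 2 cm = 16 km
Measured distance on map = 5 cm
Set up proportion: 5 * 16 / 2
= 80 / 2
= 40 km

40


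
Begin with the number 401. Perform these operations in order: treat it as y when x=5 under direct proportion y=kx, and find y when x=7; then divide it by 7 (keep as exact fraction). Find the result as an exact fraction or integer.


Start with 401.
Step 1: Direct prop: k = (401)/5; new y = k*7 = 401*7/5 = 2807/5
Step 2: Divide by 7: 2807/5 / 7 = 401/5
Final result = 401/5

401/5


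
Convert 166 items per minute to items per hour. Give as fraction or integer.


Converting from per minute to per hour
Rate = 166 items per minute
Multiply by 60: 166 * 60
= 9960 items per hour

9960


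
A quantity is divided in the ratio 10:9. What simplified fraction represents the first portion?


Total parts = 10 + 9 = 19
First part fraction = 10/19
Simplify: 10/19 = 10/19

10/19


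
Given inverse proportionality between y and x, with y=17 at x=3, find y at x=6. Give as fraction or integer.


Inverse proportion: y = k/x
Find k: k = 3 * 17 = 51
Compute y at x=6: y = 51/6
y = 17/2

17/2


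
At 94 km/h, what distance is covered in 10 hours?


Using distance = speed * time
Speed = 94 km/h
Time = 10 hours
Distance = 94 * 10
= 940 km

940


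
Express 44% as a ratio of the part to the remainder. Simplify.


Part = 44%, Remainder = 56%
Ratio = 44:56
GCD(44, 56) = 4
Simplify: 11:14 = 11:14

11:14


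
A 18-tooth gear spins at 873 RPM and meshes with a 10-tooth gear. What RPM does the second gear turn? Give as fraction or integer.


Gear ratio: teeth_A * RPM_A = teeth_B * RPM_B
18 * 873 = 10 * RPM_B
15714 = 10 * RPM_B
RPM_B = 15714 / 10
RPM_B = 7857/5

7857/5


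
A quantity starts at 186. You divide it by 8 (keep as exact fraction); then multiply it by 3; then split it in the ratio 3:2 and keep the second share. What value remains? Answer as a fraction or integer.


Start with 186.
Step 1: Divide by 8: 186 / 8 = 93/4
Step 2: Multiply by 3: 93/4 * 3 = 279/4
Step 3: Split 3:2, second share = 279/4 * 2/5 = 279/10
Final result = 279/10

279/10


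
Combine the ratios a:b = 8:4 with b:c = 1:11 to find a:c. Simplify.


Given a:b = 8:4 and b:c = 1:11
Make b consistent. Multiply first ratio by 1: a:b = 8:4
Multiply second ratio by 4: b:c = 4:44
Now b = 4 in both, so a:b:c = 8:4:44
Therefore a:c = 8:44
Simplify by GCD: a:c = 2:11

2:11


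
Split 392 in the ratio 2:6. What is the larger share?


Total parts = 2 + 6 = 8
Value per part = 392 / 8 = 49
First share = 2 * 49 = 98
Second share = 6 * 49 = 294
Larger share = 294

294


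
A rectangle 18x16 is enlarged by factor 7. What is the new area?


Original dimensions: 18 x 16
Enlargement factor = 7
New width = 18 * 7 = 126
New height = 16 * 7 = 112
New area = 126 * 112 = 14112

14112


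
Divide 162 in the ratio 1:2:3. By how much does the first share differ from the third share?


Total parts = 1 + 2 + 3 = 6
Value per part = 162 / 6 = 27
Shares: 1*27=27, 2*27=54, 3*27=81
First share = 27, third share = 81
Difference = |27 - 81| = 54

54


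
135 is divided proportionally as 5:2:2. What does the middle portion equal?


Ratio = 5:2:2
Total parts = 5 + 2 + 2 = 9
Value per part = 135 / 9 = 15
First share = 5 * 15 = 75
Middle share = 2 * 15 = 30
Third share = 2 * 15 = 30

30


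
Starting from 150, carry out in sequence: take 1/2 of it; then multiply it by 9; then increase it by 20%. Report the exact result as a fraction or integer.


Start with 150.
Step 1: Take 1/2: 150 * 1/2 = 75
Step 2: Multiply by 9: 75 * 9 = 675
Step 3: Increase by 20%: 675 * 120/100 = 810
Final result = 810

810


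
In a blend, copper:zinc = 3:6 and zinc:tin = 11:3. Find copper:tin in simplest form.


Given a:b = 3:6 and b:c = 11:3
Make b consistent. Multiply first ratio by 11: a:b = 33:66
Multiply second ratio by 6: b:c = 66:18
Now b = 66 in both, so a:b:c = 33:66:18
Therefore a:c = 33:18
Simplify by GCD: a:c = 11:6

11:6


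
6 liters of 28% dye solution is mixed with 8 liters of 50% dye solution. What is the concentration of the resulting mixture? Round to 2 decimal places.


Solute in mixture 1 = 28% of 6 L = 6*28/100 = 42/25 L
Solute in mixture 2 = 50% of 8 L = 8*50/100 = 4 L
Total solute = 42/25 + 4 = 142/25 L
Total volume = 6 + 8 = 14 L
Final concentration = 142/25/14 * 100 = 40.57%

40.57


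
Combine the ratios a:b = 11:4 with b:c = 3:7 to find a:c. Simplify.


Given a:b = 11:4 and b:c = 3:7
Make b consistent. Multiply first ratio by 3: a:b = 33:12
Multiply second ratio by 4: b:c = 12:28
Now b = 12 in both, so a:b:c = 33:12:28
Therefore a:c = 33:28
Simplify by GCD: a:c = 33:28

33:28


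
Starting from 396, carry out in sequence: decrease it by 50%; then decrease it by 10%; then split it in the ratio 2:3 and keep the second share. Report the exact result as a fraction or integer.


Start with 396.
Step 1: Decrease by 50%: 396 * 50/100 = 198
Step 2: Decrease by 10%: 198 * 90/100 = 891/5
Step 3: Split 2:3, second share = 891/5 * 3/5 = 2673/25
Final result = 2673/25

2673/25


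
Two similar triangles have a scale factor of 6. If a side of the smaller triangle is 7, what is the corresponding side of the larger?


Similar triangles have proportional sides
Scale factor = 6
Smaller side = 7
Corresponding larger side = 7 * 6
= 42

42


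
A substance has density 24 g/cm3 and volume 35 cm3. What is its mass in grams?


Using mass = density * volume
Density = 24 g/cm3
Volume = 35 cm3
Mass = 24 * 35
= 840 g

840


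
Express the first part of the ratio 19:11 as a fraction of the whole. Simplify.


Total parts = 19 + 11 = 30
First part fraction = 19/30
Simplify: 19/30 = 19/30

19/30


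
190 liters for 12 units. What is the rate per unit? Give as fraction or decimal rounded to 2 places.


Total liters = 190
Number of units = 12
Unit rate = 190 / 12
= 15.83 liters per unit

15.83


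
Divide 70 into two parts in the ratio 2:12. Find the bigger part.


Total parts = 2 + 12 = 14
Value per part = 70 / 14 = 5
First share = 2 * 5 = 10
Second share = 12 * 5 = 60
Larger share = 60

60


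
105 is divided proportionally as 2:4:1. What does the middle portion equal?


Ratio = 2:4:1
Total parts = 2 + 4 + 1 = 7
Value per part = 105 / 7 = 15
First share = 2 * 15 = 30
Middle share = 4 * 15 = 60
Third share = 1 * 15 = 15

60


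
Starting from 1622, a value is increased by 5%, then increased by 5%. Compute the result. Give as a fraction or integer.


Start: 1622
Step 1: increase by 5% => multiply by 105/100
  1622 * 105/100 = 17031/10
Step 2: increase by 5% => multiply by 105/100
  17031/10 * 105/100 = 357651/200
Final value = 357651/200

357651/200


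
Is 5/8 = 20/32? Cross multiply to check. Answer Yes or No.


Cross multiply to check 5/8 = 20/32
Left cross product: 5 * 32 = 160
Right cross product: 8 * 20 = 160
160 = 160
Equal, so proportions match => Yes

Yes


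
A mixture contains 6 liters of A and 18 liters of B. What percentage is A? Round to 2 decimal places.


Volume of A = 6 L
Volume of B = 18 L
Total volume = 6 + 18 = 24 L
Percentage of A = (6/24) * 100
= 25.00%

25.00


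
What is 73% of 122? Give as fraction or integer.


Compute 73% of 122
Convert percentage: 73% = 73/100
Multiply: 122 * 73/100
= 8906/100
= 4453/50

4453/50


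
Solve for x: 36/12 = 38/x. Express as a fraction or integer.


Setting up: 36/12 = 38/x
Cross multiply: 36 * x = 12 * 38
36x = 456
x = 456/36
x = 38/3

38/3


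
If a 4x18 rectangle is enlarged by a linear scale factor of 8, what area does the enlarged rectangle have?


Original dimensions: 4 x 18
Enlargement factor = 8
New width = 4 * 8 = 32
New height = 18 * 8 = 144
New area = 32 * 144 = 4608

4608


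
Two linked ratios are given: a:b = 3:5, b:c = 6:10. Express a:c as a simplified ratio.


Given a:b = 3:5 and b:c = 6:10
Make b consistent. Multiply first ratio by 6: a:b = 18:30
Multiply second ratio by 5: b:c = 30:50
Now b = 30 in both, so a:b:c = 18:30:50
Therefore a:c = 18:50
Simplify by GCD: a:c = 9:25

9:25


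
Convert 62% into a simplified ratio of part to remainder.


Part = 62%, Remainder = 38%
Ratio = 62:38
GCD(62, 38) = 2
Simplify: 31:19 = 31:19

31:19


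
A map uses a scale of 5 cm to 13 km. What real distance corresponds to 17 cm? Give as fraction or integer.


Map scale: 5 cm = 13 km
Measured distance on map = 17 cm
Set up proportion: 17 * 13 / 5
= 221 / 5
= 221/5 km

221/5


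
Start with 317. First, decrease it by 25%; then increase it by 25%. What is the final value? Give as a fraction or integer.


Start with 317.
Step 1: Decrease by 25%: 317 * 75/100 = 951/4
Step 2: Increase by 25%: 951/4 * 125/100 = 4755/16
Final result = 4755/16

4755/16


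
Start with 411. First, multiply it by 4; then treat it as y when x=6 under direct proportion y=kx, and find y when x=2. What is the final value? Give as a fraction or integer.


Start with 411.
Step 1: Multiply by 4: 411 * 4 = 1644
Step 2: Direct prop: k = (1644)/6; new y = k*2 = 1644*2/6 = 548
Final result = 548

548


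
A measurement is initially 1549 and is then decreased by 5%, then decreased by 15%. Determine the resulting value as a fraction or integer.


Start: 1549
Step 1: decrease by 5% => multiply by 95/100
  1549 * 95/100 = 29431/20
Step 2: decrease by 15% => multiply by 85/100
  29431/20 * 85/100 = 500327/400
Final value = 500327/400

500327/400


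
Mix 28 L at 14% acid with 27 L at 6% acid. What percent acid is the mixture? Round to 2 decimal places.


Solute in mixture 1 = 14% of 28 L = 28*14/100 = 98/25 L
Solute in mixture 2 = 6% of 27 L = 27*6/100 = 81/50 L
Total solute = 98/25 + 81/50 = 277/50 L
Total volume = 28 + 27 = 55 L
Final concentration = 277/50/55 * 100 = 10.07%

10.07


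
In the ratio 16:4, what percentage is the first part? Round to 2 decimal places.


Total parts = 16 + 4 = 20
First part fraction = 16/20
Percentage = (16/20) * 100
= 0.8 * 100
= 80.00%

80.00


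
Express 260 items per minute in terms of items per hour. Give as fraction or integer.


Converting from per minute to per hour
Rate = 260 items per minute
Multiply by 60: 260 * 60
= 15600 items per hour

15600


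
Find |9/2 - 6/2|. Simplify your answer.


Simplify: 9/2 = 9/2 and 6/2 = 3
Find common denominator: LCD = 2
Convert: 9/2 and 6/2
Difference = |9 - 6|/2 = 3/2
Simplified = 3/2

3/2


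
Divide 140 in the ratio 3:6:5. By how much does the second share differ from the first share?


Total parts = 3 + 6 + 5 = 14
Value per part = 140 / 14 = 10
Shares: 3*10=30, 6*10=60, 5*10=50
Second share = 60, first share = 30
Difference = |60 - 30| = 30

30


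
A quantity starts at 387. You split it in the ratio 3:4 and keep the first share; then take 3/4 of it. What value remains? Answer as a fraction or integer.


Start with 387.
Step 1: Split 3:4, first share = 387 * 3/7 = 1161/7
Step 2: Take 3/4: 1161/7 * 3/4 = 3483/28
Final result = 3483/28

3483/28


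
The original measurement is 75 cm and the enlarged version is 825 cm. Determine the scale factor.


Original length = 75 cm
Scaled length = 825 cm
Scale factor = 825 / 75
= 11

11


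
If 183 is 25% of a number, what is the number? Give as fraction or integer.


Given: 183 is 25% of the whole
Set up: 183 = 25/100 * whole
whole = 183 * 100 / 25
whole = 18300 / 25
whole = 732

732


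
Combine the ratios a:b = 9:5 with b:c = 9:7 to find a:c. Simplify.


Given a:b = 9:5 and b:c = 9:7
Make b consistent. Multiply first ratio by 9: a:b = 81:45
Multiply second ratio by 5: b:c = 45:35
Now b = 45 in both, so a:b:c = 81:45:35
Therefore a:c = 81:35
Simplify by GCD: a:c = 81:35

81:35


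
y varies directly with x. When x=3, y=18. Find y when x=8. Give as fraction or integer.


Direct proportion: y = kx
Find k: k = 18/3 = 6
Compute y at x=8: y = 6 * 8
y = 48

48


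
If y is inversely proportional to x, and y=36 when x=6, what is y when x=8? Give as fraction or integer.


Inverse proportion: y = k/x
Find k: k = 6 * 36 = 216
Compute y at x=8: y = 216/8
y = 27

27


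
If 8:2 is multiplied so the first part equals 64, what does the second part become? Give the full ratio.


Original ratio: 8:2
First term target: 64
Scale factor = 64 / 8 = 8
Multiply second term: 2 * 8 = 16
Equivalent ratio = 64:16

64:16


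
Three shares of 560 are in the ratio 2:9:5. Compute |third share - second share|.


Total parts = 2 + 9 + 5 = 16
Value per part = 560 / 16 = 35
Shares: 2*35=70, 9*35=315, 5*35=175
Third share = 175, second share = 315
Difference = |175 - 315| = 140

140


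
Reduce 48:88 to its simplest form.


Find GCD(48, 88)
GCD = 8
Divide both by 8: 48/8 = 6, 88/8 = 11
Simplified ratio = 6:11

6:11


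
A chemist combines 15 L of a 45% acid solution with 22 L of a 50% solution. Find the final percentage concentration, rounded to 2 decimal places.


Solute in mixture 1 = 45% of 15 L = 15*45/100 = 27/4 L
Solute in mixture 2 = 50% of 22 L = 22*50/100 = 11 L
Total solute = 27/4 + 11 = 71/4 L
Total volume = 15 + 22 = 37 L
Final concentration = 71/4/37 * 100 = 47.97%

47.97


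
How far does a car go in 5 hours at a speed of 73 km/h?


Using distance = speed * time
Speed = 73 km/h
Time = 5 hours
Distance = 73 * 5
= 365 km

365


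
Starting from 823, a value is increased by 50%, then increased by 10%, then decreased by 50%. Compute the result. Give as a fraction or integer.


Start: 823
Step 1: increase by 50% => multiply by 150/100
  823 * 150/100 = 2469/2
Step 2: increase by 10% => multiply by 110/100
  2469/2 * 110/100 = 27159/20
Step 3: decrease by 50% => multiply by 50/100
  27159/20 * 50/100 = 27159/40
Final value = 27159/40

27159/40


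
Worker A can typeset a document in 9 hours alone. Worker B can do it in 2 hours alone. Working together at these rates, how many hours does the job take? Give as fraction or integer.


Rate of A = 1/9 job per hour
Rate of B = 1/2 job per hour
Combined rate = 1/9 + 1/2
Find common denominator: (2 + 9)/(9*2) = 11/18
Combined rate = 11/18 job per hour
Time together = 1 / (11/18) = 18/11 hours

18/11


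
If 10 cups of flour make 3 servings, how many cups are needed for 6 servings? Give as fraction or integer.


Original: 10 cups for 3 servings
Target servings = 6
Scaling factor = 6/3
New amount = 10 * 6/3
= 60/3
= 20 cups

20


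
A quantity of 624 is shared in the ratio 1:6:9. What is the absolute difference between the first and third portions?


Total parts = 1 + 6 + 9 = 16
Value per part = 624 / 16 = 39
Shares: 1*39=39, 6*39=234, 9*39=351
First share = 39, third share = 351
Difference = |39 - 351| = 312

312


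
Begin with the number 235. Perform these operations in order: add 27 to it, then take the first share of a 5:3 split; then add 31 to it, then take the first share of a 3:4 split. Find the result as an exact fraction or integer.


Start with 235.
Step 1: Add 27: 235+27=262; split 5:3 first = 262*5/8 = 655/4
Step 2: Add 31: 655/4+31=779/4; split 3:4 first = 779/4*3/7 = 2337/28
Final result = 2337/28

2337/28


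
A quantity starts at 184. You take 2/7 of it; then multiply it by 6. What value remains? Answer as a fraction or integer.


Start with 184.
Step 1: Take 2/7: 184 * 2/7 = 368/7
Step 2: Multiply by 6: 368/7 * 6 = 2208/7
Final result = 2208/7

2208/7


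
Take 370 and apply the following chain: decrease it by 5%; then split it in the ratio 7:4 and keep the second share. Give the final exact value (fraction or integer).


Start with 370.
Step 1: Decrease by 5%: 370 * 95/100 = 703/2
Step 2: Split 7:4, second share = 703/2 * 4/11 = 1406/11
Final result = 1406/11

1406/11


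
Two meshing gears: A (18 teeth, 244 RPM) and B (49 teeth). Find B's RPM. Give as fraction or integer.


Gear ratio: teeth_A * RPM_A = teeth_B * RPM_B
18 * 244 = 49 * RPM_B
4392 = 49 * RPM_B
RPM_B = 4392 / 49
RPM_B = 4392/49

4392/49


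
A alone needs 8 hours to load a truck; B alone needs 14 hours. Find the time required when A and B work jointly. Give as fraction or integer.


Rate of A = 1/8 job per hour
Rate of B = 1/14 job per hour
Combined rate = 1/8 + 1/14
Find common denominator: (14 + 8)/(8*14) = 22/112
Combined rate = 11/56 job per hour
Time together = 1 / (11/56) = 56/11 hours

56/11
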